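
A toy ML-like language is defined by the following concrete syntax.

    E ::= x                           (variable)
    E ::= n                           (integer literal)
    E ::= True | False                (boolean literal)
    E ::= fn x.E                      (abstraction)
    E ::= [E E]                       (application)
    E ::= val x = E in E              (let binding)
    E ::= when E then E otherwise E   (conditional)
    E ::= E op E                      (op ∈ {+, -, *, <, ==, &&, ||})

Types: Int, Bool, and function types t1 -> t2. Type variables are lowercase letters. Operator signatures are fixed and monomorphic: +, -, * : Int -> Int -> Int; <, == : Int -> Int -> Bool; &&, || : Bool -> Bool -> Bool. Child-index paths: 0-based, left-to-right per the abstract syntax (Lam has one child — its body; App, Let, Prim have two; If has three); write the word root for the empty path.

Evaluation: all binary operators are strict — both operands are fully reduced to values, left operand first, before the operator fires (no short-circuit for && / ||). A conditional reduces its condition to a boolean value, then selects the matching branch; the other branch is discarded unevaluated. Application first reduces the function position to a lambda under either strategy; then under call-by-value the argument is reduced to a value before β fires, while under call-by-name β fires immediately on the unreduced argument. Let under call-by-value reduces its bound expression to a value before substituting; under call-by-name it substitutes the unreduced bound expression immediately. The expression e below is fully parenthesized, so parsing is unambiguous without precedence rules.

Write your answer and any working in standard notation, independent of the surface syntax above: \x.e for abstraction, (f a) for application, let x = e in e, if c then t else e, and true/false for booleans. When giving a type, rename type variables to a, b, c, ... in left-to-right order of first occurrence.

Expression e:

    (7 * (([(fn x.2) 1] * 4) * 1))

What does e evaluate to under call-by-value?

Derivation:
step 0: (7 * ((((\x.2) 1) * 4) * 1))
step 1: [beta@1.0.0] (7 * ((2 * 4) * 1))
step 2: [delta@1.0] (7 * (8 * 1))
step 3: [delta@1] (7 * 8)
step 4: [delta@root] 56

Answer: 56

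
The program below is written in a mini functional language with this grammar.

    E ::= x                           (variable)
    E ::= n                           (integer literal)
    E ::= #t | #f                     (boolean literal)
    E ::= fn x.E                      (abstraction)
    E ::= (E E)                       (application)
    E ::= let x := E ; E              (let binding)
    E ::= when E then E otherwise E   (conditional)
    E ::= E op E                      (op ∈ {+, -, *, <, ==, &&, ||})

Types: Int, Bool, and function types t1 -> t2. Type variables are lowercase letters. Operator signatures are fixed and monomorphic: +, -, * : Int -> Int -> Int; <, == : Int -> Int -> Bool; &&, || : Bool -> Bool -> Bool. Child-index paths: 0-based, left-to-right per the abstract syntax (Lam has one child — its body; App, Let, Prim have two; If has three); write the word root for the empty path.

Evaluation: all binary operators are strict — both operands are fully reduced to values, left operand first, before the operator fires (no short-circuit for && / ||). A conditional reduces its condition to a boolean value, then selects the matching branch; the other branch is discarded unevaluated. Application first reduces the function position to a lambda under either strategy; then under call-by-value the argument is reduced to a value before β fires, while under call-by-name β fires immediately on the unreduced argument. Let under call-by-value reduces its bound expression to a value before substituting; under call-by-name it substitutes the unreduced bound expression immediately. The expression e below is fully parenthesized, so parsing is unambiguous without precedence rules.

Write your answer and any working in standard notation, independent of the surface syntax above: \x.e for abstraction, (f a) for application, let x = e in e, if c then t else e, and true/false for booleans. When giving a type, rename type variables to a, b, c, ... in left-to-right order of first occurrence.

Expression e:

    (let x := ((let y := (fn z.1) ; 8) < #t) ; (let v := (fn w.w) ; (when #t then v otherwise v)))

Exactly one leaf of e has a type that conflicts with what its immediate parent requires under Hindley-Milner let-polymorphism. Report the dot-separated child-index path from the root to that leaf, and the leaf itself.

Working:
\z._ : a -> Int
let y : forall. a -> Int
  unify Int ~ Int
  unify Bool ~ Int
  FAIL: mismatch Bool ~ Int

Answer: 0.1 : true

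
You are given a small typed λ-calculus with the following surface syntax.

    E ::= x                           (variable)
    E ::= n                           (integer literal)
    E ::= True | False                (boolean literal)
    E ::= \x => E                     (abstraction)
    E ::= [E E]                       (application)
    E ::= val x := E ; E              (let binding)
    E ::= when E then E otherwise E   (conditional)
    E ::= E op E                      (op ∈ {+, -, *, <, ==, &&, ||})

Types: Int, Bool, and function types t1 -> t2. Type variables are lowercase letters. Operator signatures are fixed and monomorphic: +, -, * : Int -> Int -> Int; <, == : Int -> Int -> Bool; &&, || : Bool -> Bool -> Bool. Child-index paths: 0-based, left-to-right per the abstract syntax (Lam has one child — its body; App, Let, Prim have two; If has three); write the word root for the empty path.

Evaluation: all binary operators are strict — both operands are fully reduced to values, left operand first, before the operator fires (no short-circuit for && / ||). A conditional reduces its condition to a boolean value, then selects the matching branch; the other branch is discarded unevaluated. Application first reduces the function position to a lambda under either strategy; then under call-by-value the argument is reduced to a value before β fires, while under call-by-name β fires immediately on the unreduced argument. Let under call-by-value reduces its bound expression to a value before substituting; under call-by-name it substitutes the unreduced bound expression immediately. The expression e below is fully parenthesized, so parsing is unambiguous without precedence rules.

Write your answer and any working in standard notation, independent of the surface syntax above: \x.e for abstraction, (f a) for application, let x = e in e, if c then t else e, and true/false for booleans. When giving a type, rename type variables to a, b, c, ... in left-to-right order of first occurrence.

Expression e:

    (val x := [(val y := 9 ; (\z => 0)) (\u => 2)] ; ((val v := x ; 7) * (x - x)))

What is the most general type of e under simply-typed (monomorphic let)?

Derivation:
let y : Int
\z._ : a -> Int
\u._ : b -> Int
  unify a -> Int ~ (b -> Int) -> c
  unify a ~ b -> Int
  unify Int ~ c
_ _ : Int
let x : Int
x : Int
let v : Int
  unify Int ~ Int
x : Int
  unify Int ~ Int
x : Int
  unify Int ~ Int
  unify Int ~ Int

Answer: Int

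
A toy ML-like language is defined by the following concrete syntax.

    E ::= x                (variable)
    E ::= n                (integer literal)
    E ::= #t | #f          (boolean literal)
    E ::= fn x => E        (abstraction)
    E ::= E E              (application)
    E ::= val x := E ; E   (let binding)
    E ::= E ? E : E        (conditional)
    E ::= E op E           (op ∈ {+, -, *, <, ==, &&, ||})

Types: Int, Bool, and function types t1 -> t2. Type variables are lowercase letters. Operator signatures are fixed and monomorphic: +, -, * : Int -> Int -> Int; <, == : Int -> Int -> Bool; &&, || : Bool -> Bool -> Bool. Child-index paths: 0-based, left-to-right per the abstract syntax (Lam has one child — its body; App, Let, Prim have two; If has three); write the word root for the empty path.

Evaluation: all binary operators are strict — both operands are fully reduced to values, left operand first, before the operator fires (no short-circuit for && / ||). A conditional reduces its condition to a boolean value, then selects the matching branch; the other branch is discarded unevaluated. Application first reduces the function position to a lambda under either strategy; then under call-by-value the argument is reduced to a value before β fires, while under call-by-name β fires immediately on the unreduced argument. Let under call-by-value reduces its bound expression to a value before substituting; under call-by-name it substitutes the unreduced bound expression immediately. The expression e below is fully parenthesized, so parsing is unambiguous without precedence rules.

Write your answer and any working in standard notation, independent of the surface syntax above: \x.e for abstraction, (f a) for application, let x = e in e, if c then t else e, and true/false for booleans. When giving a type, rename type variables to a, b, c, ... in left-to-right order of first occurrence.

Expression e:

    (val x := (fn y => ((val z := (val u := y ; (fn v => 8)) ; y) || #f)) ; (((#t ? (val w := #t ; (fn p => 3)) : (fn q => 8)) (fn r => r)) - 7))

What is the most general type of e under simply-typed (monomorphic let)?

Trace:
y : a
let u : a
\v._ : b -> Int
let z : b -> Int
y : a
  unify a ~ Bool
  unify Bool ~ Bool
\y._ : Bool -> Bool
let x : Bool -> Bool
  unify Bool ~ Bool
let w : Bool
\p._ : c -> Int
\q._ : d -> Int
  unify c -> Int ~ d -> Int
  unify c ~ d
  unify Int ~ Int
r : e
\r._ : e -> e
  unify d -> Int ~ (e -> e) -> f
  unify d ~ e -> e
  unify Int ~ f
_ _ : Int
  unify Int ~ Int
  unify Int ~ Int

Answer: Int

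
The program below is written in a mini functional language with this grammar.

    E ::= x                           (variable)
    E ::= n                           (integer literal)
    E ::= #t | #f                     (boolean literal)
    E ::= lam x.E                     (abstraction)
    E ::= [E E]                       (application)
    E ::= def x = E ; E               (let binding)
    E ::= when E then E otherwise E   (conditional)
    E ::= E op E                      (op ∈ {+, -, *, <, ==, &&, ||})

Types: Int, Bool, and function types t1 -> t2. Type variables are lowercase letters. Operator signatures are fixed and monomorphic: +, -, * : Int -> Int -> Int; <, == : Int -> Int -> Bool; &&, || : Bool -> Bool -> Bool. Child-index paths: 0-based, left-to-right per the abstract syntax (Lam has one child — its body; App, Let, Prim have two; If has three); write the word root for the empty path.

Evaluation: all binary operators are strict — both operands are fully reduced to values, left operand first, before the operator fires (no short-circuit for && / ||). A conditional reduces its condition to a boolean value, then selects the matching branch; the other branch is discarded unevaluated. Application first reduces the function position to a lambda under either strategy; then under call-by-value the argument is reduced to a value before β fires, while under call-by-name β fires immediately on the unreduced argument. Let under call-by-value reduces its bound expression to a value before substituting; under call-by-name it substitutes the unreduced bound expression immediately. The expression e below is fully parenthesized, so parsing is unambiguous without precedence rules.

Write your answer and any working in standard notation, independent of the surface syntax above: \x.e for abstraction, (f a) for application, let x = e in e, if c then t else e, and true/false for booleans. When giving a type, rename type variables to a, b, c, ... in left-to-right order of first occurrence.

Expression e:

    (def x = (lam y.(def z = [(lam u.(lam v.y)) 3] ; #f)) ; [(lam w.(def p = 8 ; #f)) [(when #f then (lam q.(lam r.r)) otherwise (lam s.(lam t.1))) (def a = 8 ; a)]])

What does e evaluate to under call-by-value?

Trace:
step 0: (let x = (\y.(let z = ((\u.(\v.y)) 3) in false)) in ((\w.(let p = 8 in false)) ((if false then (\q.(\r.r)) else (\s.(\t.1))) (let a = 8 in a))))
step 1: [let@root] ((\w.(let p = 8 in false)) ((if false then (\q.(\r.r)) else (\s.(\t.1))) (let a = 8 in a)))
step 2: [if@1.0] ((\w.(let p = 8 in false)) ((\s.(\t.1)) (let a = 8 in a)))
step 3: [let@1.1] ((\w.(let p = 8 in false)) ((\s.(\t.1)) 8))
step 4: [beta@1] ((\w.(let p = 8 in false)) (\t.1))
step 5: [beta@root] (let p = 8 in false)
step 6: [let@root] false

Answer: false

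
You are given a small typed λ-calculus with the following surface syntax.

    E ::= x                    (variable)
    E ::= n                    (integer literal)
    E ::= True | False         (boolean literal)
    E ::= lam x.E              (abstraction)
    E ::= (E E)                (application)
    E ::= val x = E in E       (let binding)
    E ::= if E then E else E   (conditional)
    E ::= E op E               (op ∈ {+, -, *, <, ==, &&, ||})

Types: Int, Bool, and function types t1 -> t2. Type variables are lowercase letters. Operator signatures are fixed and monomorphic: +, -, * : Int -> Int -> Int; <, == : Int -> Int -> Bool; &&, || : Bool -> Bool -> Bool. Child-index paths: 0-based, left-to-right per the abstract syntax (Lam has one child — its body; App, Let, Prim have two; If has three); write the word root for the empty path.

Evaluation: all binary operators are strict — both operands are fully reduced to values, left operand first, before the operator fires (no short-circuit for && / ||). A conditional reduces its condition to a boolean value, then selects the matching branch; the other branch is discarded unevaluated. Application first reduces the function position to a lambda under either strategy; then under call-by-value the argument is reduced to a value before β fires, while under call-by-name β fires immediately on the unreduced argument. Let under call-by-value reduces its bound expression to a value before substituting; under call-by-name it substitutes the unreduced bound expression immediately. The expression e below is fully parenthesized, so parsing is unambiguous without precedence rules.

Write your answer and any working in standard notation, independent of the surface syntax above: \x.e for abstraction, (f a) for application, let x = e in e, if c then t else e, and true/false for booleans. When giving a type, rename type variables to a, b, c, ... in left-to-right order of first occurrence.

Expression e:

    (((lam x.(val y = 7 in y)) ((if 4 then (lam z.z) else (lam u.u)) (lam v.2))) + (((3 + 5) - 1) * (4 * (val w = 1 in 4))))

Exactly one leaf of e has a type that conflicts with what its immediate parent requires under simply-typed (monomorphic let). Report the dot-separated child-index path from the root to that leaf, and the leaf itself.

Answer: 0.1.0.0 : 4

Working:
let y : Int
y : Int
\x._ : a -> Int
  unify Int ~ Bool
  FAIL: mismatch Int ~ Bool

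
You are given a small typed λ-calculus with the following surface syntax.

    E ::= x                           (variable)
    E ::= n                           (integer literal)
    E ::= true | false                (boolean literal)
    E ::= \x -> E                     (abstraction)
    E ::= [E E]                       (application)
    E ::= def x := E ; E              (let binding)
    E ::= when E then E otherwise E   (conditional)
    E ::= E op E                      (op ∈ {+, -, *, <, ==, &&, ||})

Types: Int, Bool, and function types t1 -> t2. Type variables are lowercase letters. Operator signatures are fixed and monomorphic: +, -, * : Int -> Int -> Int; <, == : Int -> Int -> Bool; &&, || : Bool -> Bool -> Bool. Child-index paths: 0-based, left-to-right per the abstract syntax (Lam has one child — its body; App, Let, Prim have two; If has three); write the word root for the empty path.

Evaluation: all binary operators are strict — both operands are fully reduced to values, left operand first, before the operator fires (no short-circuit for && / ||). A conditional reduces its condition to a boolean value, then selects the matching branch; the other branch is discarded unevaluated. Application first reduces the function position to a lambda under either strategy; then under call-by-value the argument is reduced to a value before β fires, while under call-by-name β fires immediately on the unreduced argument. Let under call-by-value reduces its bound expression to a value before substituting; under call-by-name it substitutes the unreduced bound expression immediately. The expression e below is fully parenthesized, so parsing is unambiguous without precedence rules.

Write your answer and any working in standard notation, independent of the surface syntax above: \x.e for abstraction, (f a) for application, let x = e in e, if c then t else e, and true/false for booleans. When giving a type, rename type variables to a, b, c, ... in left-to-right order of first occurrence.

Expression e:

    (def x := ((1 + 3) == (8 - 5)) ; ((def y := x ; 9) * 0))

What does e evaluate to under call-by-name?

Derivation:
step 0: (let x = ((1 + 3) == (8 - 5)) in ((let y = x in 9) * 0))
step 1: [let@root] ((let y = ((1 + 3) == (8 - 5)) in 9) * 0)
step 2: [let@0] (9 * 0)
step 3: [delta@root] 0

Answer: 0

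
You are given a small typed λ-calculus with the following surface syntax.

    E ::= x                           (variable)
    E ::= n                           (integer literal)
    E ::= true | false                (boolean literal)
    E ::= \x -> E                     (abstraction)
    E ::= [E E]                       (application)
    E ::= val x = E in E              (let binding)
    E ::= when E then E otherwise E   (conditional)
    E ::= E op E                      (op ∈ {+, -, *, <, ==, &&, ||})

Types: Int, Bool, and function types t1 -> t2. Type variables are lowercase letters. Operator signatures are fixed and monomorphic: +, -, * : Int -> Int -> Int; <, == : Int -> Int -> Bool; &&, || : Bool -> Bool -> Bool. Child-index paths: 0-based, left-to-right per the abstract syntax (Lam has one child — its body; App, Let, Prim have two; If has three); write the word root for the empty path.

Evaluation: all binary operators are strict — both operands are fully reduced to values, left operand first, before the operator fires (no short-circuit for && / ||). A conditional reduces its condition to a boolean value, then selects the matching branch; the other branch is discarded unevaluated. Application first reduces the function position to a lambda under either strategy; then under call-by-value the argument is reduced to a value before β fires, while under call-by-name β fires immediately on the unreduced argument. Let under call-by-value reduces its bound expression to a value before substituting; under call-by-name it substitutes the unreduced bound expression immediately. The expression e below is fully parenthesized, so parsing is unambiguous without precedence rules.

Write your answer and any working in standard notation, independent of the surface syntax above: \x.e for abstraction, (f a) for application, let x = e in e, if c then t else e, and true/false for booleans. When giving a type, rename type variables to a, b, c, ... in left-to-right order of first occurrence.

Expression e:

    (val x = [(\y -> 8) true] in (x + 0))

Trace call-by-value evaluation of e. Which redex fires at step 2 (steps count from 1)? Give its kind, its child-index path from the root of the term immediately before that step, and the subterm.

Answer: let at root : (let x = 8 in (x + 0))

Working:
step 0: (let x = ((\y.8) true) in (x + 0))
step 1: [beta@0] (let x = 8 in (x + 0))
step 2: [let@root] (8 + 0)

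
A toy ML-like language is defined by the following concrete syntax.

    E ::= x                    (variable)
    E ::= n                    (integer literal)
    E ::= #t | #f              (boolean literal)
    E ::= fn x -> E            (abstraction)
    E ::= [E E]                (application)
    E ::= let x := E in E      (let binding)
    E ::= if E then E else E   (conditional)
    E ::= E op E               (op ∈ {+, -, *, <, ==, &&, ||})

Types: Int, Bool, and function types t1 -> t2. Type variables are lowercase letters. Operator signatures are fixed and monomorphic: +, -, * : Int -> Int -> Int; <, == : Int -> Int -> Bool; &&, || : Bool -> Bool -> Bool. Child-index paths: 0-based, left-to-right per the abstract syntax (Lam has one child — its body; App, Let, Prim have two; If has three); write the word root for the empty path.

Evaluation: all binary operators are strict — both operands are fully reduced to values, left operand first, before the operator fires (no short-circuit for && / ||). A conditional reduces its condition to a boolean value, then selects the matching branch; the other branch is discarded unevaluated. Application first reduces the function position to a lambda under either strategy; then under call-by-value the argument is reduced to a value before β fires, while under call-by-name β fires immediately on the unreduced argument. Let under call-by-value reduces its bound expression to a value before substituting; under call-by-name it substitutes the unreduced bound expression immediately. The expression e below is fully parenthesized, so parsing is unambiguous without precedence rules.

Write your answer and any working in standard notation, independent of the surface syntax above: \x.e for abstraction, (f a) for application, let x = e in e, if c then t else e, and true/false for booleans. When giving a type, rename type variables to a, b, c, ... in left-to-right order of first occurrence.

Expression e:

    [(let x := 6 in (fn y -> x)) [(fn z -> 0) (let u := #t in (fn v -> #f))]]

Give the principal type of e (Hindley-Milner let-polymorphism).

Working:
let x : Int
x : Int
\y._ : a -> Int
\z._ : b -> Int
let u : Bool
\v._ : c -> Bool
  unify b -> Int ~ (c -> Bool) -> d
  unify b ~ c -> Bool
  unify Int ~ d
_ _ : Int
  unify a -> Int ~ Int -> e
  unify a ~ Int
  unify Int ~ e
_ _ : Int

Answer: Int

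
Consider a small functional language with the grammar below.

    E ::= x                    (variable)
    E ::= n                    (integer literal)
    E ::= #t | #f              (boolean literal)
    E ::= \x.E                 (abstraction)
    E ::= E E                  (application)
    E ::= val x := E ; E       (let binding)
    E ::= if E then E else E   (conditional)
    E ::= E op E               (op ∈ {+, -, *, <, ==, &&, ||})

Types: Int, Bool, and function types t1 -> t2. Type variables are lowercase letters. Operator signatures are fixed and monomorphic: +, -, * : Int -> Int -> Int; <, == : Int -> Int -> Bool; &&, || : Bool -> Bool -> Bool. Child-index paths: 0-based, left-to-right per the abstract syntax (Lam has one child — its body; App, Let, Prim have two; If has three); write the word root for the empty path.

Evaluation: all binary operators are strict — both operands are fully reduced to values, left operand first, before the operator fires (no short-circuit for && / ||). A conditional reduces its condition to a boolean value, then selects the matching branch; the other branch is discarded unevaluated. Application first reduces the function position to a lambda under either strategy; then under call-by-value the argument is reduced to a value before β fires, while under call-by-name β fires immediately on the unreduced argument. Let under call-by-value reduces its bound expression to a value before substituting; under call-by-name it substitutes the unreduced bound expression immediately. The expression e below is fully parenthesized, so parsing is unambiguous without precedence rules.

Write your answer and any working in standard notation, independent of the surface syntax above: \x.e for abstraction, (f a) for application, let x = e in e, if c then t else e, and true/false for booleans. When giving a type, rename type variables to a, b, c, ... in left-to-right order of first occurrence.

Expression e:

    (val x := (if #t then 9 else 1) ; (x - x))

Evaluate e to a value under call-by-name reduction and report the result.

Trace:
step 0: (let x = (if true then 9 else 1) in (x - x))
step 1: [let@root] ((if true then 9 else 1) - (if true then 9 else 1))
step 2: [if@0] (9 - (if true then 9 else 1))
step 3: [if@1] (9 - 9)
step 4: [delta@root] 0

Answer: 0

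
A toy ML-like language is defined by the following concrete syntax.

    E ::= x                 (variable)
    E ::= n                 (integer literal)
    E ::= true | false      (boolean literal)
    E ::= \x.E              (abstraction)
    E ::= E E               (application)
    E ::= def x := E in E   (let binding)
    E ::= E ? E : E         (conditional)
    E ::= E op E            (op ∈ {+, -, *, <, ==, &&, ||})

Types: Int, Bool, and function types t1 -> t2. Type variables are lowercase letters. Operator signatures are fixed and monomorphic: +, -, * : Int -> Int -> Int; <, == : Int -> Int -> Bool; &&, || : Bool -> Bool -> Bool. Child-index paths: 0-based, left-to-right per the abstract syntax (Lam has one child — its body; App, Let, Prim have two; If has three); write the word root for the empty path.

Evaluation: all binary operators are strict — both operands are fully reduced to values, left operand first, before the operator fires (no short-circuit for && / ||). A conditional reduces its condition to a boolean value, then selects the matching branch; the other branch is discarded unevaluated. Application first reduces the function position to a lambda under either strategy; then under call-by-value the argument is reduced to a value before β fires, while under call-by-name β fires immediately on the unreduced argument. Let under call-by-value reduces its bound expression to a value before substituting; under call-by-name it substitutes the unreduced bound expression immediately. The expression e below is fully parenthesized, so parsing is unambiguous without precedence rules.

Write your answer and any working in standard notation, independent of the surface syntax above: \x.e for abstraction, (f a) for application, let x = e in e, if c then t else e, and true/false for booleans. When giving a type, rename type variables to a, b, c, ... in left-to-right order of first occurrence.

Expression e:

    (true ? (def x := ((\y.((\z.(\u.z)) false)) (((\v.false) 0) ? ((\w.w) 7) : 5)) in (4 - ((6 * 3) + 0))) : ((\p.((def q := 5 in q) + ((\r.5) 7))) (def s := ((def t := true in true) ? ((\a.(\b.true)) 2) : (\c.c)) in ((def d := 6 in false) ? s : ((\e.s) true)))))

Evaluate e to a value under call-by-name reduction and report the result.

Derivation:
step 0: (if true then (let x = ((\y.((\z.(\u.z)) false)) (if ((\v.false) 0) then ((\w.w) 7) else 5)) in (4 - ((6 * 3) + 0))) else ((\p.((let q = 5 in q) + ((\r.5) 7))) (let s = (if (let t = true in true) then ((\a.(\b.true)) 2) else (\c.c)) in (if (let d = 6 in false) then s else ((\e.s) true)))))
step 1: [if@root] (let x = ((\y.((\z.(\u.z)) false)) (if ((\v.false) 0) then ((\w.w) 7) else 5)) in (4 - ((6 * 3) + 0)))
step 2: [let@root] (4 - ((6 * 3) + 0))
step 3: [delta@1.0] (4 - (18 + 0))
step 4: [delta@1] (4 - 18)
step 5: [delta@root] -14

Answer: -14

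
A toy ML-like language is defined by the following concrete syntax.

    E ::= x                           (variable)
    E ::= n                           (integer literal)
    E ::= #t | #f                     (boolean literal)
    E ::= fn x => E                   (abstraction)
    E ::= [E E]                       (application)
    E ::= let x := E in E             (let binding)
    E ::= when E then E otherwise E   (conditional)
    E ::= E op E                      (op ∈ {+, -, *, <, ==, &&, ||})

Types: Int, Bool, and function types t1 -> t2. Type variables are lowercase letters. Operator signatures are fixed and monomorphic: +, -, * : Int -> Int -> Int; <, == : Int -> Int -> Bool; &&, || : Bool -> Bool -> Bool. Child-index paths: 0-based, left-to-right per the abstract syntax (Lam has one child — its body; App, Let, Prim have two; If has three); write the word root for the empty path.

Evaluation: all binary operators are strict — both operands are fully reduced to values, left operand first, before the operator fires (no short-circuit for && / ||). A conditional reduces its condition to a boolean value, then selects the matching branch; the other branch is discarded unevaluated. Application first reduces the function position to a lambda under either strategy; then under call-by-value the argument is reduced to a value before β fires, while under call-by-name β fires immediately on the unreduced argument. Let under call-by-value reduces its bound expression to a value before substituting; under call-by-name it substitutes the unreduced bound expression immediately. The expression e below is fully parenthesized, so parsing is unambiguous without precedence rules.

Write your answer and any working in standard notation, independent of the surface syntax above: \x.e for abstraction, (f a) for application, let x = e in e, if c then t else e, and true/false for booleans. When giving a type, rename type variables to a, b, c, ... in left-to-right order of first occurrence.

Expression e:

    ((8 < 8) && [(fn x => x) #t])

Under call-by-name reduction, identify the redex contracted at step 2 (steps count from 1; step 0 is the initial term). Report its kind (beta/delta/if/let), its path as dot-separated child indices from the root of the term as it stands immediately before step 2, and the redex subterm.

Trace:
step 0: ((8 < 8) && ((\x.x) true))
step 1: [delta@0] (false && ((\x.x) true))
step 2: [beta@1] (false && true)

Answer: beta at 1 : ((\x.x) true)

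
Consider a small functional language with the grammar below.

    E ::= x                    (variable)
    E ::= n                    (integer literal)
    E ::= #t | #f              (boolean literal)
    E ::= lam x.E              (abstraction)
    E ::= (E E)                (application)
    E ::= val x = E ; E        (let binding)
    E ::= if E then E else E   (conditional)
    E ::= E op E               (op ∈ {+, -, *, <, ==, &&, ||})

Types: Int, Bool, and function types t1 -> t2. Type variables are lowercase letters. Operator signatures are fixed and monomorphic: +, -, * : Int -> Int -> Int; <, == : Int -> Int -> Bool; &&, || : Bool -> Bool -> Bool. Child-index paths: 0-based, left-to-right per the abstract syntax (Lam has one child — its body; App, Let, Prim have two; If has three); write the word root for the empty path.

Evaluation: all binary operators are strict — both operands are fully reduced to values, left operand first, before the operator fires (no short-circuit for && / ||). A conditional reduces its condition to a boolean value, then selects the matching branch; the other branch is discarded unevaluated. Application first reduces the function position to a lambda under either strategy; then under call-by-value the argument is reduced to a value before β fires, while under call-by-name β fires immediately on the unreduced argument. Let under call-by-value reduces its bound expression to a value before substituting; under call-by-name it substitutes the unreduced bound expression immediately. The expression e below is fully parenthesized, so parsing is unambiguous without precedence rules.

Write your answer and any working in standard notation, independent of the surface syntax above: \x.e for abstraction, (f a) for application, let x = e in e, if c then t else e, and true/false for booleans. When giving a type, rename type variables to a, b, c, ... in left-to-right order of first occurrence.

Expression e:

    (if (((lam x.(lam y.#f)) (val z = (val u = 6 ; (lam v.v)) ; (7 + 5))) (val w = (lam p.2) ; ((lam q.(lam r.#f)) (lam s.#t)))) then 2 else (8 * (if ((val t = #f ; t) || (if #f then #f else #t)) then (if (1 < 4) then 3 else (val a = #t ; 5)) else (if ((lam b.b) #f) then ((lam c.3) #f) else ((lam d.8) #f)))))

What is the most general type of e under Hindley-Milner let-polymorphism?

Trace:
\y._ : b -> Bool
\x._ : a -> b -> Bool
let u : Int
v : c
\v._ : c -> c
let z : forall. c -> c
  unify Int ~ Int
  unify Int ~ Int
  unify a -> b -> Bool ~ Int -> d
  unify a ~ Int
  unify b -> Bool ~ d
_ _ : b -> Bool
\p._ : e -> Int
let w : forall. e -> Int
\r._ : g -> Bool
\q._ : f -> g -> Bool
\s._ : h -> Bool
  unify f -> g -> Bool ~ (h -> Bool) -> i
  unify f ~ h -> Bool
  unify g -> Bool ~ i
_ _ : g -> Bool
  unify b -> Bool ~ (g -> Bool) -> j
  unify b ~ g -> Bool
  unify Bool ~ j
_ _ : Bool
  unify Bool ~ Bool
  unify Int ~ Int
let t : Bool
t : Bool
  unify Bool ~ Bool
  unify Bool ~ Bool
  unify Bool ~ Bool
  unify Bool ~ Bool
  unify Bool ~ Bool
  unify Int ~ Int
  unify Int ~ Int
  unify Bool ~ Bool
let a : Bool
  unify Int ~ Int
b : k
\b._ : k -> k
  unify k -> k ~ Bool -> l
  unify k ~ Bool
  unify Bool ~ l
_ _ : Bool
  unify Bool ~ Bool
\c._ : m -> Int
  unify m -> Int ~ Bool -> n
  unify m ~ Bool
  unify Int ~ n
_ _ : Int
\d._ : o -> Int
  unify o -> Int ~ Bool -> p
  unify o ~ Bool
  unify Int ~ p
_ _ : Int
  unify Int ~ Int
  unify Int ~ Int
  unify Int ~ Int
  unify Int ~ Int

Answer: Int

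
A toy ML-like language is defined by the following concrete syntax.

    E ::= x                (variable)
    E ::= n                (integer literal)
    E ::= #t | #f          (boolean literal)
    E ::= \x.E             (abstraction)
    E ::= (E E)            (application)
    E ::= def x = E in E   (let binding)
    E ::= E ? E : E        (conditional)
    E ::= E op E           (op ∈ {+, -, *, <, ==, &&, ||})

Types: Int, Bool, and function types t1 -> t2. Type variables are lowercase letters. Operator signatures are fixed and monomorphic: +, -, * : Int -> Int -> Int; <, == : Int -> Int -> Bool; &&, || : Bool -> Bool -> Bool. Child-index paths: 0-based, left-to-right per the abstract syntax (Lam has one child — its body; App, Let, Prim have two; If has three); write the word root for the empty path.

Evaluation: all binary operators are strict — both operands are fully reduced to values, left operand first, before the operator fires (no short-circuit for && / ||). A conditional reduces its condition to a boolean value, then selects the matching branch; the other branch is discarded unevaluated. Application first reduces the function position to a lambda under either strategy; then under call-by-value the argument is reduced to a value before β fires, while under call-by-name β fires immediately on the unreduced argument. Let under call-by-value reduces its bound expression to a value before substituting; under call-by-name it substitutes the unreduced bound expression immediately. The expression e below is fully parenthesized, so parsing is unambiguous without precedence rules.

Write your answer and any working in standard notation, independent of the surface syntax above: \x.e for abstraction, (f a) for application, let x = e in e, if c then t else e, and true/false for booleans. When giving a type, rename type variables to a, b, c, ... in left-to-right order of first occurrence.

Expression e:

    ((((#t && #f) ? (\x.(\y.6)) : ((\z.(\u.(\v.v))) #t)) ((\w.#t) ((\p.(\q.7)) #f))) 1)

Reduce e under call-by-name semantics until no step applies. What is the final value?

Working:
step 0: (((if (true && false) then (\x.(\y.6)) else ((\z.(\u.(\v.v))) true)) ((\w.true) ((\p.(\q.7)) false))) 1)
step 1: [delta@0.0.0] (((if false then (\x.(\y.6)) else ((\z.(\u.(\v.v))) true)) ((\w.true) ((\p.(\q.7)) false))) 1)
step 2: [if@0.0] ((((\z.(\u.(\v.v))) true) ((\w.true) ((\p.(\q.7)) false))) 1)
step 3: [beta@0.0] (((\u.(\v.v)) ((\w.true) ((\p.(\q.7)) false))) 1)
step 4: [beta@0] ((\v.v) 1)
step 5: [beta@root] 1

Answer: 1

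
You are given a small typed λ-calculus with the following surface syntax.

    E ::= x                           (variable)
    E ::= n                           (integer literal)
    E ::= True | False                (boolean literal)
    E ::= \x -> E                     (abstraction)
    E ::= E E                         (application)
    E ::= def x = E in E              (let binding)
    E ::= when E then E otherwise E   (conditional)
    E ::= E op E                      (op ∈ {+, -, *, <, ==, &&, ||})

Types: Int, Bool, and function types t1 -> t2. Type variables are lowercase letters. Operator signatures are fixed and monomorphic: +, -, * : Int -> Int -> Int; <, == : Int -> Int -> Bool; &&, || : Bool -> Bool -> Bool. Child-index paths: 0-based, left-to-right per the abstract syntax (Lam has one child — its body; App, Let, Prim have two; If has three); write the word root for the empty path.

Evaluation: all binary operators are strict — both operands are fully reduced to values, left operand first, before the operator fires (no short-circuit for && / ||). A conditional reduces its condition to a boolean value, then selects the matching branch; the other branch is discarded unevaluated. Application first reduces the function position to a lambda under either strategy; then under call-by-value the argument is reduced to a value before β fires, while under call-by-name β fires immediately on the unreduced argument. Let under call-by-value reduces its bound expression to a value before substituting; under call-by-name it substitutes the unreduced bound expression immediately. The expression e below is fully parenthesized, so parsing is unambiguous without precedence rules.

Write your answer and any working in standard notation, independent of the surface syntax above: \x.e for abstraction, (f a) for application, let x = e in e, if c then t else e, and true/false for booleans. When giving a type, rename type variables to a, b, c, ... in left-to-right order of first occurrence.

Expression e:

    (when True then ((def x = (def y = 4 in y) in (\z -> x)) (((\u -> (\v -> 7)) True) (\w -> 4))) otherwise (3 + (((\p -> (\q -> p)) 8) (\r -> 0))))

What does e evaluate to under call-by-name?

Answer: 4

Trace:
step 0: (if true then ((let x = (let y = 4 in y) in (\z.x)) (((\u.(\v.7)) true) (\w.4))) else (3 + (((\p.(\q.p)) 8) (\r.0))))
step 1: [if@root] ((let x = (let y = 4 in y) in (\z.x)) (((\u.(\v.7)) true) (\w.4)))
step 2: [let@0] ((\z.(let y = 4 in y)) (((\u.(\v.7)) true) (\w.4)))
step 3: [beta@root] (let y = 4 in y)
step 4: [let@root] 4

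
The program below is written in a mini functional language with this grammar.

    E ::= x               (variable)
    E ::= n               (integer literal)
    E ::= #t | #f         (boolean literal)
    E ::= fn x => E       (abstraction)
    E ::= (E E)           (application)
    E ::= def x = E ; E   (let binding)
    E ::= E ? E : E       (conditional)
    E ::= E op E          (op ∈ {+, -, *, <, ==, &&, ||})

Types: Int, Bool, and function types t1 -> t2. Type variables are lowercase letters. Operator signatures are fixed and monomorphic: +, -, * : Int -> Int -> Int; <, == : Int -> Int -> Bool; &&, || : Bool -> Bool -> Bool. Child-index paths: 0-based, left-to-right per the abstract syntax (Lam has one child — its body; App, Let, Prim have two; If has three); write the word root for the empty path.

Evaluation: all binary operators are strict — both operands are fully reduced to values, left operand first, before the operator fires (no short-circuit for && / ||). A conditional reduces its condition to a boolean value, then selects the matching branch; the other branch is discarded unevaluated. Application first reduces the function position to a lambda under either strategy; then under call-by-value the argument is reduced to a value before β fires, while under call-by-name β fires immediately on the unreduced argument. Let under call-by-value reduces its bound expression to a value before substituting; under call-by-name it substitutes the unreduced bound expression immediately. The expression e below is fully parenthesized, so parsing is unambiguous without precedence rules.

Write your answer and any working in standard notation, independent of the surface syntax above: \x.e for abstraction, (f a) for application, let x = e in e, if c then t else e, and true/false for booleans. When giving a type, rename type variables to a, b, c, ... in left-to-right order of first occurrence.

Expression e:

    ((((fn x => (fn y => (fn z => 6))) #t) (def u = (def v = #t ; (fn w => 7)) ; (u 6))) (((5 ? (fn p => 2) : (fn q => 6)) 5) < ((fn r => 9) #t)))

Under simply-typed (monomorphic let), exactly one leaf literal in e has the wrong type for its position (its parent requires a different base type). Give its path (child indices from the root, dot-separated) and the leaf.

Answer: 1.0.0.0 : 5

Trace:
\z._ : c -> Int
\y._ : b -> c -> Int
\x._ : a -> b -> c -> Int
  unify a -> b -> c -> Int ~ Bool -> d
  unify a ~ Bool
  unify b -> c -> Int ~ d
_ _ : b -> c -> Int
let v : Bool
\w._ : e -> Int
let u : e -> Int
u : e -> Int
  unify e -> Int ~ Int -> f
  unify e ~ Int
  unify Int ~ f
_ _ : Int
  unify b -> c -> Int ~ Int -> g
  unify b ~ Int
  unify c -> Int ~ g
_ _ : c -> Int
  unify Int ~ Bool
  FAIL: mismatch Int ~ Bool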